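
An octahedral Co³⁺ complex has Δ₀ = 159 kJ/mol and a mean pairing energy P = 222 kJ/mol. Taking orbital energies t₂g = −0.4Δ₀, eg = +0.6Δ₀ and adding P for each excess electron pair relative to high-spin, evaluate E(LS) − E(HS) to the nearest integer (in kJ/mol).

Co is in group 9, so Co³⁺ is d⁶ (9 − 3 = 6).
High-spin d⁶ fills as t₂g⁴ eg² with CFSE 4(−0.4) + 2(+0.6) = -0.4Δ₀ = -64 kJ/mol.
Low-spin: t₂g⁶ eg⁰, orbital CFSE = -2.4Δ₀ = -382 kJ/mol; plus 2 excess pairs × P = +444 kJ/mol; total 62 kJ/mol.
Thus E(LS) − E(HS) = 126 kJ/mol.

126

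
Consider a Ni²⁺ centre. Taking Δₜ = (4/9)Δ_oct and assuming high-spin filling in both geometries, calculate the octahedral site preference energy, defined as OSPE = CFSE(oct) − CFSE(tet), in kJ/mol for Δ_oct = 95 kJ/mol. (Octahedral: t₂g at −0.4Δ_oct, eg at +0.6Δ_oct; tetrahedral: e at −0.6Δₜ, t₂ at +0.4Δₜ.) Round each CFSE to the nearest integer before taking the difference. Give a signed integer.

-80

Ni sits in group 10; removing 2 electrons leaves Ni²⁺ with 10 − 2 = 8 d electrons.
Octahedral high-spin t₂g⁶ eg²: CFSE = -1.2 × 95 = -114 kJ/mol.
Tetrahedral e⁴ t₂⁴ gives -0.8Δₜ = -0.8 × (4/9) × 95 = -34 kJ/mol.
OSPE = -114 − (-34) = -80 kJ/mol.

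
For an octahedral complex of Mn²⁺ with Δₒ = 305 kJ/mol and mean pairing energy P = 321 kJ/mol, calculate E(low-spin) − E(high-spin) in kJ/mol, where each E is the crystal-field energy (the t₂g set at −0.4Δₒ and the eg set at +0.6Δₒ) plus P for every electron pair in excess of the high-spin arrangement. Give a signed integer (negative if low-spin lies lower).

Mn sits in group 7; removing 2 electrons leaves Mn²⁺ with 7 − 2 = 5 d electrons.
In the high-spin limit (t₂g³ eg²) the orbital term is 0.0Δₒ = 0 kJ/mol, with no excess pairing.
Low-spin: t₂g⁵ eg⁰, orbital CFSE = -2.0Δₒ = -610 kJ/mol; plus 2 excess pairs × P = +642 kJ/mol; total 32 kJ/mol.
E(LS) − E(HS) = 32 − (0) = 32 kJ/mol.

32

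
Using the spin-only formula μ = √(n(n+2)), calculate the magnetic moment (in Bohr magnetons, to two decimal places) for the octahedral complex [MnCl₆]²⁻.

Each Cl⁻ contributes -1; 6 × (-1) = -6. With overall charge -2, Mn is in the +4 oxidation state.
Mn⁴⁺: group 7, so d-count = 7 − 4 = 3.
Configuration: t₂g³ eg⁰ → 3 unpaired electrons.
μ(spin-only) = √[3(3+2)] = √15 ≈ 3.87 Bohr magnetons.

3.87 Bohr magnetons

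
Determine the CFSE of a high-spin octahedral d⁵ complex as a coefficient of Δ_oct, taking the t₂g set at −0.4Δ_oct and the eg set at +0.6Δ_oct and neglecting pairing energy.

0.0 Δ_oct

Configuration: t₂g³ eg².
CFSE = 3(-0.4Δ_oct) + 2(0.6Δ_oct) = -1.2Δ_oct + 1.2Δ_oct = 0.0Δ_oct.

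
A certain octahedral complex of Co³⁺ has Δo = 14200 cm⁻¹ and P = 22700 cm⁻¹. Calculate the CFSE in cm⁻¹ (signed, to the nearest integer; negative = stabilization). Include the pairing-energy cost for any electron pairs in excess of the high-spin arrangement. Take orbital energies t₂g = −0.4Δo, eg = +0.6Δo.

-5680

Co is in group 9, so Co³⁺ is d⁶ (9 − 3 = 6).
Since Δo = 14200 cm⁻¹ < P = 22700 cm⁻¹, the complex adopts the high-spin configuration.
Configuration: t₂g⁴ eg².
Orbital CFSE = -0.4Δo = -0.4 × 14200 = -5680 cm⁻¹.
High-spin has no excess pairs, so no pairing correction applies.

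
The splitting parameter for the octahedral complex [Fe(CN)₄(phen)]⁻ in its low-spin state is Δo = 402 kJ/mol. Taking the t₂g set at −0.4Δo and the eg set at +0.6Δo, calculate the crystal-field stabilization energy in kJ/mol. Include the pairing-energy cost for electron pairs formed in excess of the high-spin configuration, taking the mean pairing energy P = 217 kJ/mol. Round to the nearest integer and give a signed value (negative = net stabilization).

-370

Ligand charges: 4×(-1) from CN⁻ and 1×(+0) from phen sum to -4; with overall charge -1, Fe is +3.
Fe sits in group 8; removing 3 electrons leaves Fe³⁺ with 8 − 3 = 5 d electrons.
Configuration: t₂g⁵ eg⁰.
Orbital CFSE = 5(-0.4) + 0(0.6) = -2.0Δo = -2.0 × 402 = -804 kJ/mol.
Relative to high-spin t₂g³ eg² (0 paired), the low-spin configuration has 2 additional pairs, contributing +2 × 217 = +434 kJ/mol.
Combining: -804 + 434 = -370 kJ/mol.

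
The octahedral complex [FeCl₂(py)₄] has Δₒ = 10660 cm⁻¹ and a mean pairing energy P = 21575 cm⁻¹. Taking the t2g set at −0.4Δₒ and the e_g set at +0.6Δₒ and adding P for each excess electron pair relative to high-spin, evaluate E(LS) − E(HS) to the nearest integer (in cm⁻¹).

Ligand charges: 2×(-1) from Cl⁻ and 4×(+0) from py sum to -2; with overall charge +0, Fe is +2.
Fe sits in group 8; removing 2 electrons leaves Fe²⁺ with 8 − 2 = 6 d electrons.
High-spin d⁶ fills as t2g^4 e_g^2 with CFSE 4(−0.4) + 2(+0.6) = -0.4Δₒ = -4264 cm⁻¹.
Low-spin t2g^6 e_g^0 gives -2.4Δₒ = -25584 cm⁻¹, but forming 2 extra pairs costs 2P = 43150 cm⁻¹, so E(LS) = -25584 + 43150 = 17566 cm⁻¹.
E(LS) − E(HS) = 17566 − (-4264) = 21830 cm⁻¹.

21830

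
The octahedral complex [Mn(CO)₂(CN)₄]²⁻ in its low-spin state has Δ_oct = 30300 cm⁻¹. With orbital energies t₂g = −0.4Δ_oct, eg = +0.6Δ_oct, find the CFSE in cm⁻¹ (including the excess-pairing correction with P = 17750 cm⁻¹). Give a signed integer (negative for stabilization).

Ligand charges: 2×(+0) from CO and 4×(-1) from CN⁻ sum to -4; with overall charge -2, Mn is +2.
Mn sits in group 7; removing 2 electrons leaves Mn²⁺ with 7 − 2 = 5 d electrons.
Electron filling gives t₂g⁵ eg⁰.
CFSE(orbital) = 5×(-0.4Δ_oct) + 0×(0.6Δ_oct) = -2.0Δ_oct; with Δ_oct = 30300 cm⁻¹ that is -60600 cm⁻¹.
Pairing penalty: 2 pairs vs 0 in the high-spin reference → 2 extra × P = 35500 cm⁻¹.
Net CFSE = -60600 + 35500 = -25100 cm⁻¹.

-25100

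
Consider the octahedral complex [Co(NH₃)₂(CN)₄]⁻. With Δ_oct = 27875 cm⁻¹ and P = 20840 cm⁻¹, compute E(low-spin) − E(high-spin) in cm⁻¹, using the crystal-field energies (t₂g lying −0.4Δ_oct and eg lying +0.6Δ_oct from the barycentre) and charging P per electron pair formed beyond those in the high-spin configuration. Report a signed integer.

-14070

Ligand charges: 2×(+0) from NH₃ and 4×(-1) from CN⁻ sum to -4; with overall charge -1, Co is +3.
Group 9 minus oxidation state +3 gives a d⁶ configuration for Co³⁺.
High-spin: t₂g⁴ eg², CFSE = -0.4Δ_oct = -11150 cm⁻¹.
Low-spin t₂g⁶ eg⁰ gives -2.4Δ_oct = -66900 cm⁻¹, but forming 2 extra pairs costs 2P = 41680 cm⁻¹, so E(LS) = -66900 + 41680 = -25220 cm⁻¹.
E(LS) − E(HS) = -25220 − (-11150) = -14070 cm⁻¹.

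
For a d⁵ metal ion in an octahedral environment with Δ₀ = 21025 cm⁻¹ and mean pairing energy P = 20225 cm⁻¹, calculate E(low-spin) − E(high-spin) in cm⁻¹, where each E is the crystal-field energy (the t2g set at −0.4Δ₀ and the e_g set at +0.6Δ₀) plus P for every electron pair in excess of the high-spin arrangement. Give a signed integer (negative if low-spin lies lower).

-1600

In the high-spin limit (t2g^3 e_g^2) the orbital term is 0.0Δ₀ = 0 cm⁻¹, with no excess pairing.
Low-spin t2g^5 e_g^0 gives -2.0Δ₀ = -42050 cm⁻¹, but forming 2 extra pairs costs 2P = 40450 cm⁻¹, so E(LS) = -42050 + 40450 = -1600 cm⁻¹.
The difference is -1600 − (0) = -1600 cm⁻¹, so low-spin lies lower.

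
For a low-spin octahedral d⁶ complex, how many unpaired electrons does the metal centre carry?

0

Configuration: t₂g⁶ eg⁰, giving 0 unpaired electrons.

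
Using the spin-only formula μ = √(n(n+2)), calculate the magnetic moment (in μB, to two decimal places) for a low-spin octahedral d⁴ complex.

Configuration: t₂g⁴ eg⁰ → 2 unpaired electrons.
μ(spin-only) = √[2(2+2)] = √8 ≈ 2.83 μB.

2.83 μB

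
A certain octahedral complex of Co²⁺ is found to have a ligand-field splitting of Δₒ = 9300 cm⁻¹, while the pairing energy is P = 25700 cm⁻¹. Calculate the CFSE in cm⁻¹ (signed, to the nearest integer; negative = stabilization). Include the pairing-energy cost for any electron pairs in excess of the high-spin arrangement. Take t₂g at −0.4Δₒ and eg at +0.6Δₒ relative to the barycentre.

-7440

Group 9 minus oxidation state +2 gives a d⁷ configuration for Co²⁺.
Since Δₒ = 9300 cm⁻¹ < P = 25700 cm⁻¹, the complex adopts the high-spin configuration.
That gives t₂g⁵ eg².
Orbital CFSE = -0.8Δₒ = -0.8 × 9300 = -7440 cm⁻¹.
High-spin has no excess pairs, so no pairing correction applies.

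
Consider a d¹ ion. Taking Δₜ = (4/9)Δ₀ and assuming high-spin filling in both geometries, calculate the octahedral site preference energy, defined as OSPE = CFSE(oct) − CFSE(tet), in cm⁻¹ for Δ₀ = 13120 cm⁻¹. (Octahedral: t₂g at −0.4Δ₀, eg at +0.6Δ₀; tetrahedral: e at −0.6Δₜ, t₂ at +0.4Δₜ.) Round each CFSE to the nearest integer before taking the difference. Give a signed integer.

Octahedral (high-spin): t₂g¹ eg⁰, CFSE = 1(−0.4) + 0(+0.6) = -0.4Δ₀ = -0.4 × 13120 = -5248 cm⁻¹.
In a tetrahedral site the filling is e¹ t₂⁰: CFSE(tet) = -0.6Δₜ = -0.6 × (4/9)(13120) = -3499 cm⁻¹.
OSPE = -5248 − (-3499) = -1749 cm⁻¹.

-1749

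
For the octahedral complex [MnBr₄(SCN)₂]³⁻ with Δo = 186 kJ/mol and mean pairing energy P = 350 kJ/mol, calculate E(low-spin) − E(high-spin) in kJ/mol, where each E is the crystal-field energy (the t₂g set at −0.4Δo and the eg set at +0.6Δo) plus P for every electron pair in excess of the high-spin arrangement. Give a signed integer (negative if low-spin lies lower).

164

Ligand charges: 4×(-1) from Br⁻ and 2×(-1) from SCN⁻ sum to -6; with overall charge -3, Mn is +3.
Group 7 minus oxidation state +3 gives a d⁴ configuration for Mn³⁺.
High-spin: t₂g³ eg¹, CFSE = -0.6Δo = -112 kJ/mol.
For low-spin the configuration is t₂g⁴ eg⁰: orbital energy -1.6 × 186 = -298 kJ/mol, and 1 additional pair relative to high-spin adds 350 kJ/mol, giving 52 kJ/mol.
E(LS) − E(HS) = 52 − (-112) = 164 kJ/mol.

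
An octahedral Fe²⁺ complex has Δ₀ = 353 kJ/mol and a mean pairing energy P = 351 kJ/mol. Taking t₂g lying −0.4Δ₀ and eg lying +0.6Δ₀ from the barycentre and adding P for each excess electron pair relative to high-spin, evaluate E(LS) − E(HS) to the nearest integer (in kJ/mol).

-4

Fe is in group 8, so Fe²⁺ is d⁶ (8 − 2 = 6).
In the high-spin limit (t₂g⁴ eg²) the orbital term is -0.4Δ₀ = -141 kJ/mol, with no excess pairing.
For low-spin the configuration is t₂g⁶ eg⁰: orbital energy -2.4 × 353 = -847 kJ/mol, and 2 additional pairs relative to high-spin add 702 kJ/mol, giving -145 kJ/mol.
Thus E(LS) − E(HS) = -4 kJ/mol.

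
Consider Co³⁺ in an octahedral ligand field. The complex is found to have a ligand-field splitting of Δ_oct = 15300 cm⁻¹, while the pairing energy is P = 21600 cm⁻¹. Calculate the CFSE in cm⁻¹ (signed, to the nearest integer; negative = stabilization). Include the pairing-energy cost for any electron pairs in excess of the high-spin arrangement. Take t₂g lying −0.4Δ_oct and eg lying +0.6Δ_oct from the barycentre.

-6120

Co sits in group 9; removing 3 electrons leaves Co³⁺ with 9 − 3 = 6 d electrons.
Since Δ_oct = 15300 cm⁻¹ < P = 21600 cm⁻¹, the complex adopts the high-spin configuration.
That gives t₂g⁴ eg².
Orbital CFSE = -0.4Δ_oct = -0.4 × 15300 = -6120 cm⁻¹.
High-spin has no excess pairs, so no pairing correction applies.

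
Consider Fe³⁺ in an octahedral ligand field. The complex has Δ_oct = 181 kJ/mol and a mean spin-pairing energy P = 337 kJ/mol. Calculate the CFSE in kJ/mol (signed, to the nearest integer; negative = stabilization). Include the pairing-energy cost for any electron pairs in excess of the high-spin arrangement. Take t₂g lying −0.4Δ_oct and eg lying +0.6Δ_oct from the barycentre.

Group 8 minus oxidation state +3 gives a d⁵ configuration for Fe³⁺.
Since Δ_oct = 181 kJ/mol < P = 337 kJ/mol, the complex adopts the high-spin configuration.
Configuration: t₂g³ eg².
Orbital CFSE = 0.0Δ_oct = 0.0 × 181 = 0 kJ/mol.
High-spin has no excess pairs, so no pairing correction applies.

0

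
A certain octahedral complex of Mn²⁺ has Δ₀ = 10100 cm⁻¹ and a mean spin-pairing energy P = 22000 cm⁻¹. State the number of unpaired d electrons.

Mn sits in group 7; removing 2 electrons leaves Mn²⁺ with 7 − 2 = 5 d electrons.
With Δ₀ < P the complex is high-spin.
Configuration: t₂g³ eg².
Unpaired electrons: 5.

5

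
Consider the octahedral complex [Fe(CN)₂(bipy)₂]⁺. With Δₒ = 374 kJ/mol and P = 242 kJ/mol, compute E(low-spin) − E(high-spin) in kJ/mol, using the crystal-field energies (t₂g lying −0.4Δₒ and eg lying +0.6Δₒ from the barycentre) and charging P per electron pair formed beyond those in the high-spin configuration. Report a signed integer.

-264

Ligand charges: 2×(-1) from CN⁻ and 2×(+0) from bipy sum to -2; with overall charge +1, Fe is +3.
Fe is in group 8, so Fe³⁺ is d⁵ (8 − 3 = 5).
High-spin: t₂g³ eg², CFSE = 0.0Δₒ = 0 kJ/mol.
Low-spin: t₂g⁵ eg⁰, orbital CFSE = -2.0Δₒ = -748 kJ/mol; plus 2 excess pairs × P = +484 kJ/mol; total -264 kJ/mol.
The difference is -264 − (0) = -264 kJ/mol, so low-spin lies lower.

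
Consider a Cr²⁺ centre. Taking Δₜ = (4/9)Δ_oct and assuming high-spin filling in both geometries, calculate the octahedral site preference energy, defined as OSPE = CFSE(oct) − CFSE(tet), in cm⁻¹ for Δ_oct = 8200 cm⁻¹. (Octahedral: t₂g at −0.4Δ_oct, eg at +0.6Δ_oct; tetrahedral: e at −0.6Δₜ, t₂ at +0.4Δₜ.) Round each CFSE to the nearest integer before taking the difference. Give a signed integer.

-3462

Group 6 minus oxidation state +2 gives a d⁴ configuration for Cr²⁺.
Octahedral (high-spin): t₂g³ eg¹, CFSE = 3(−0.4) + 1(+0.6) = -0.6Δ_oct = -0.6 × 8200 = -4920 cm⁻¹.
Tetrahedral e² t₂² gives -0.4Δₜ = -0.4 × (4/9) × 8200 = -1458 cm⁻¹.
Subtracting, OSPE = -4920 − (-1458) = -3462 cm⁻¹.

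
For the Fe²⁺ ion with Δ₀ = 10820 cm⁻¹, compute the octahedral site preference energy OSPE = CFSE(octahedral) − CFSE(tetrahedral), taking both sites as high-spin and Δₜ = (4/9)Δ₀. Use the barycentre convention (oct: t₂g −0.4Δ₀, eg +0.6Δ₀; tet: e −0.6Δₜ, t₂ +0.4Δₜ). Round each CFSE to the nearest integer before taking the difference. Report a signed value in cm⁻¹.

-1443

Fe is in group 8, so Fe²⁺ is d⁶ (8 − 2 = 6).
In an octahedral site d⁶ (HS) is t₂g⁴ eg², giving CFSE(oct) = -0.4Δ₀ = -4328 cm⁻¹.
In a tetrahedral site the filling is e³ t₂³: CFSE(tet) = -0.6Δₜ = -0.6 × (4/9)(10820) = -2885 cm⁻¹.
OSPE = CFSE(oct) − CFSE(tet) = -4328 − (-2885) = -1443 cm⁻¹.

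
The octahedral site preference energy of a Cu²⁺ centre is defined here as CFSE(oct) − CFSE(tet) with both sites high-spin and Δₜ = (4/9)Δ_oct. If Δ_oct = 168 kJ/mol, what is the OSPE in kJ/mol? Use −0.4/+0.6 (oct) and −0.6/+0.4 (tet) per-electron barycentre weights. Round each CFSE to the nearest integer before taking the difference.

-71

Group 11 minus oxidation state +2 gives a d⁹ configuration for Cu²⁺.
Octahedral high-spin t2g^6 e_g^3: CFSE = -0.6 × 168 = -101 kJ/mol.
Tetrahedral: e^4 t2^5, CFSE = 4(−0.6) + 5(+0.4) = -0.4Δₜ = -0.4 × (4/9) × 168 = -30 kJ/mol.
Subtracting, OSPE = -101 − (-30) = -71 kJ/mol.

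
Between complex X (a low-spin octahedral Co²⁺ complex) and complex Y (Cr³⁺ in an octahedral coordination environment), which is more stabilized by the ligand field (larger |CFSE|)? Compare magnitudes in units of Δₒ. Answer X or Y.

X

X: Co is in group 9, so Co²⁺ is d⁷ (9 − 2 = 7); t2g^6 e_g^1, CFSE = -1.8Δₒ.
Y: Group 6 minus oxidation state +3 gives a d³ configuration for Cr³⁺; For octahedral d³ the high- and low-spin configurations coincide; t₂g³ eg⁰, CFSE = -1.2Δₒ.
So X has the larger |CFSE|.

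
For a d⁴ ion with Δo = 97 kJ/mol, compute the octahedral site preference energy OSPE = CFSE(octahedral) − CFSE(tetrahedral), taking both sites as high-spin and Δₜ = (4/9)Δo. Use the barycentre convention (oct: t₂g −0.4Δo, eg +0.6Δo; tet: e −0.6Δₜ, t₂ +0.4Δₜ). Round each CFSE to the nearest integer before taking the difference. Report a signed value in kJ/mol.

Octahedral (high-spin): t2g^3 e_g^1, CFSE = 3(−0.4) + 1(+0.6) = -0.6Δo = -0.6 × 97 = -58 kJ/mol.
In a tetrahedral site the filling is e^2 t2^2: CFSE(tet) = -0.4Δₜ = -0.4 × (4/9)(97) = -17 kJ/mol.
Subtracting, OSPE = -58 − (-17) = -41 kJ/mol.

-41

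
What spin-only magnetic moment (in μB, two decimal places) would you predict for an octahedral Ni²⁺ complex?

Ni is in group 10, so Ni²⁺ is d⁸ (10 − 2 = 8).
Configuration: t₂g⁶ eg² → 2 unpaired electrons.
μ(spin-only) = √[2(2+2)] = √8 ≈ 2.83 μB.

2.83 μB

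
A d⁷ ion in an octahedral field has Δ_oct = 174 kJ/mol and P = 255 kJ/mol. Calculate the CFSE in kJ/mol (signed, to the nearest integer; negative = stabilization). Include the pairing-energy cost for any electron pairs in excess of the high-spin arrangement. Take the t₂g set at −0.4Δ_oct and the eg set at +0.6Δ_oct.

Since Δ_oct = 174 kJ/mol < P = 255 kJ/mol, the complex adopts the high-spin configuration.
That gives t₂g⁵ eg².
Orbital CFSE = -0.8Δ_oct = -0.8 × 174 = -139 kJ/mol.
High-spin has no excess pairs, so no pairing correction applies.

-139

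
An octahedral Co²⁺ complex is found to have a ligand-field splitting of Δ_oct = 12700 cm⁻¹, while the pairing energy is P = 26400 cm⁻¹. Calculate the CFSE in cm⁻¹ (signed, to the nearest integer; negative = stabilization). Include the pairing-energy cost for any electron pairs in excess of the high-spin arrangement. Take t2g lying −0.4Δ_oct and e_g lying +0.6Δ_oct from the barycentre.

Group 9 minus oxidation state +2 gives a d⁷ configuration for Co²⁺.
Since Δ_oct = 12700 cm⁻¹ < P = 26400 cm⁻¹, the complex adopts the high-spin configuration.
That gives t2g^5 e_g^2.
Orbital CFSE = -0.8Δ_oct = -0.8 × 12700 = -10160 cm⁻¹.
High-spin has no excess pairs, so no pairing correction applies.

-10160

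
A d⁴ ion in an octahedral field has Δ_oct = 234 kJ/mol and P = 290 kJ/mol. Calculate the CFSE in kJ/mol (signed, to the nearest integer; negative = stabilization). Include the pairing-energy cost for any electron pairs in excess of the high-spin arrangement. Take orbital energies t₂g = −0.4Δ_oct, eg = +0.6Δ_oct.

-140

Here Δ_oct < P (234 < 290), so the high-spin state is favoured.
That gives t₂g³ eg¹.
Orbital CFSE = -0.6Δ_oct = -0.6 × 234 = -140 kJ/mol.
High-spin has no excess pairs, so no pairing correction applies.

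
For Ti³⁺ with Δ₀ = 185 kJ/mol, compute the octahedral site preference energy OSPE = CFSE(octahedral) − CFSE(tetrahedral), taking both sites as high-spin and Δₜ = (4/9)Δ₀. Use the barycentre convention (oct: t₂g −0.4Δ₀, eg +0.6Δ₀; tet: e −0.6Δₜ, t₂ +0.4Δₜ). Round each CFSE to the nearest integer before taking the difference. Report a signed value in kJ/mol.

-25

Ti³⁺: group 4, so d-count = 4 − 3 = 1.
Octahedral (high-spin): t₂g¹ eg⁰, CFSE = 1(−0.4) + 0(+0.6) = -0.4Δ₀ = -0.4 × 185 = -74 kJ/mol.
Tetrahedral: e¹ t₂⁰, CFSE = 1(−0.6) + 0(+0.4) = -0.6Δₜ = -0.6 × (4/9) × 185 = -49 kJ/mol.
OSPE = CFSE(oct) − CFSE(tet) = -74 − (-49) = -25 kJ/mol.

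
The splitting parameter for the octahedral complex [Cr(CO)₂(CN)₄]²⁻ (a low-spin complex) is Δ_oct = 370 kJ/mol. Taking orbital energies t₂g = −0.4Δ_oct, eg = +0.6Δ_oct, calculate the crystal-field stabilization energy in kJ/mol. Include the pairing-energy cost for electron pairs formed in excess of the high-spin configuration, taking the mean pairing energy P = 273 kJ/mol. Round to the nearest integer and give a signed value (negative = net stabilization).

Ligand charges: 2×(+0) from CO and 4×(-1) from CN⁻ sum to -4; with overall charge -2, Cr is +2.
Cr is in group 6, so Cr²⁺ is d⁴ (6 − 2 = 4).
Electron filling gives t₂g⁴ eg⁰.
Orbital CFSE = 4(-0.4) + 0(0.6) = -1.6Δ_oct = -1.6 × 370 = -592 kJ/mol.
High-spin d⁴ would be t₂g³ eg¹ with 0 pairs; low-spin has 1, so 1 excess pair costs +1P = +273 kJ/mol.
Net CFSE = -592 + 273 = -319 kJ/mol.

-319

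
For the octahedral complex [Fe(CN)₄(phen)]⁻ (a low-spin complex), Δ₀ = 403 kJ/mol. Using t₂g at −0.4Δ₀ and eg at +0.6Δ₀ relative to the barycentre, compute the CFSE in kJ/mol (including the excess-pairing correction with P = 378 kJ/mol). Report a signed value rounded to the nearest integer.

Ligand charges: 4×(-1) from CN⁻ and 1×(+0) from phen sum to -4; with overall charge -1, Fe is +3.
Fe is in group 8, so Fe³⁺ is d⁵ (8 − 3 = 5).
Configuration: t₂g⁵ eg⁰.
Orbital CFSE = 5(-0.4) + 0(0.6) = -2.0Δ₀ = -2.0 × 403 = -806 kJ/mol.
Relative to high-spin t₂g³ eg² (0 paired), the low-spin configuration has 2 additional pairs, contributing +2 × 378 = +756 kJ/mol.
Combining: -806 + 756 = -50 kJ/mol.

-50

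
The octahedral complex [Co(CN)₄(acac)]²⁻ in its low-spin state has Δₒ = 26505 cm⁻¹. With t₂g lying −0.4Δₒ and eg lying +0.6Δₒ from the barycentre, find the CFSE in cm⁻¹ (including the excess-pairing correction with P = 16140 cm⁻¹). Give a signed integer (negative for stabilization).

-31332

Ligand charges: 4×(-1) from CN⁻ and 1×(-1) from acac⁻ sum to -5; with overall charge -2, Co is +3.
Co³⁺: group 9, so d-count = 9 − 3 = 6.
Configuration: t₂g⁶ eg⁰.
The orbital stabilization is -2.4Δₒ = -2.4 × 26505 = -63612 cm⁻¹.
Pairing penalty: 3 pairs vs 1 in the high-spin reference → 2 extra × P = 32280 cm⁻¹.
Combining: -63612 + 32280 = -31332 cm⁻¹.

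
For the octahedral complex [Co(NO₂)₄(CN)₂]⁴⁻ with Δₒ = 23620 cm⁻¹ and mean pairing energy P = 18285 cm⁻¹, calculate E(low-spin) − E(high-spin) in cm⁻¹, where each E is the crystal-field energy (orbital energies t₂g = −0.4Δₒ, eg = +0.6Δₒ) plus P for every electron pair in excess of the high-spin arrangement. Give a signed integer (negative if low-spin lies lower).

-5335

Ligand charges: 4×(-1) from NO₂⁻ and 2×(-1) from CN⁻ sum to -6; with overall charge -4, Co is +2.
Co is in group 9, so Co²⁺ is d⁷ (9 − 2 = 7).
In the high-spin limit (t₂g⁵ eg²) the orbital term is -0.8Δₒ = -18896 cm⁻¹, with no excess pairing.
Low-spin t₂g⁶ eg¹ gives -1.8Δₒ = -42516 cm⁻¹, but forming 1 extra pair costs 1P = 18285 cm⁻¹, so E(LS) = -42516 + 18285 = -24231 cm⁻¹.
The difference is -24231 − (-18896) = -5335 cm⁻¹, so low-spin lies lower.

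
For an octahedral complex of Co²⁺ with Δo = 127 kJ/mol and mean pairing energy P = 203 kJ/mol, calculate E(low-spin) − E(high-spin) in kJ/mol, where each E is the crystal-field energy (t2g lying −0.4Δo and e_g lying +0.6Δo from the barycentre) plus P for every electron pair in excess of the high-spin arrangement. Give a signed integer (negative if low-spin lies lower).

Co is in group 9, so Co²⁺ is d⁷ (9 − 2 = 7).
High-spin: t2g^5 e_g^2, CFSE = -0.8Δo = -102 kJ/mol.
Low-spin: t2g^6 e_g^1, orbital CFSE = -1.8Δo = -229 kJ/mol; plus 1 excess pair × P = +203 kJ/mol; total -26 kJ/mol.
The difference is -26 − (-102) = 76 kJ/mol, so high-spin lies lower.

76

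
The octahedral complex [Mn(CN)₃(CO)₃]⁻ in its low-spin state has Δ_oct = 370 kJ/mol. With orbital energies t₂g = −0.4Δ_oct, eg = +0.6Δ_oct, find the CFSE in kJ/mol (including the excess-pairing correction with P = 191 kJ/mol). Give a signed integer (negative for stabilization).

-358

Ligand charges: 3×(-1) from CN⁻ and 3×(+0) from CO sum to -3; with overall charge -1, Mn is +2.
Mn sits in group 7; removing 2 electrons leaves Mn²⁺ with 7 − 2 = 5 d electrons.
Electron filling gives t₂g⁵ eg⁰.
Orbital CFSE = 5(-0.4) + 0(0.6) = -2.0Δ_oct = -2.0 × 370 = -740 kJ/mol.
Pairing penalty: 2 pairs vs 0 in the high-spin reference → 2 extra × P = 382 kJ/mol.
Combining: -740 + 382 = -358 kJ/mol.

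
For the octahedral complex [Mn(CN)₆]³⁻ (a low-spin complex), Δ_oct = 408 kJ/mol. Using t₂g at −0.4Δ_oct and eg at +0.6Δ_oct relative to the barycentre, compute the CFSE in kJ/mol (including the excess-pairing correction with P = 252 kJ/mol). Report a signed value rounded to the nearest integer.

-401

Each CN⁻ contributes -1; 6 × (-1) = -6. With overall charge -3, Mn is in the +3 oxidation state.
Mn sits in group 7; removing 3 electrons leaves Mn³⁺ with 7 − 3 = 4 d electrons.
Electron filling gives t₂g⁴ eg⁰.
The orbital stabilization is -1.6Δ_oct = -1.6 × 408 = -653 kJ/mol.
Relative to high-spin t₂g³ eg¹ (0 paired), the low-spin configuration has 1 additional pair, contributing +1 × 252 = +252 kJ/mol.
Net CFSE = -653 + 252 = -401 kJ/mol.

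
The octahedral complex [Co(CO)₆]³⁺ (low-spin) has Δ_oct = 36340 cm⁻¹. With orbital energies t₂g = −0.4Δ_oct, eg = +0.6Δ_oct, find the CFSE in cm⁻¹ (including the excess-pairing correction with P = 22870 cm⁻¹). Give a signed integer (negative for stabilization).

CO is neutral, so the +3 overall charge sits on Co: oxidation state +3.
Co is in group 9, so Co³⁺ is d⁶ (9 − 3 = 6).
Configuration: t₂g⁶ eg⁰.
CFSE(orbital) = 6×(-0.4Δ_oct) + 0×(0.6Δ_oct) = -2.4Δ_oct; with Δ_oct = 36340 cm⁻¹ that is -87216 cm⁻¹.
High-spin d⁶ would be t₂g⁴ eg² with 1 pair; low-spin has 3, so 2 excess pairs cost +2P = +45740 cm⁻¹.
Combining: -87216 + 45740 = -41476 cm⁻¹.

-41476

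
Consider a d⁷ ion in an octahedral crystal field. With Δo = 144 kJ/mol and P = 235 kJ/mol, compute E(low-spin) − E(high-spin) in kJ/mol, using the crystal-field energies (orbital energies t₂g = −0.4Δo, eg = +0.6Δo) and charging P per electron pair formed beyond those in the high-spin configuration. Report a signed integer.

High-spin d⁷ fills as t₂g⁵ eg² with CFSE 5(−0.4) + 2(+0.6) = -0.8Δo = -115 kJ/mol.
Low-spin: t₂g⁶ eg¹, orbital CFSE = -1.8Δo = -259 kJ/mol; plus 1 excess pair × P = +235 kJ/mol; total -24 kJ/mol.
E(LS) − E(HS) = -24 − (-115) = 91 kJ/mol.

91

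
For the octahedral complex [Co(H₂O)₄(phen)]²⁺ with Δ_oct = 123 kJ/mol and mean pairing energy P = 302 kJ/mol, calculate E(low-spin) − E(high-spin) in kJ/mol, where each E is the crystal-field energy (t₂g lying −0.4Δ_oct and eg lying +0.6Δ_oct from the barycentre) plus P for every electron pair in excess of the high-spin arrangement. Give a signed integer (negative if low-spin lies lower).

179

Ligand charges: 4×(+0) from H₂O and 1×(+0) from phen sum to +0; with overall charge +2, Co is +2.
Co is in group 9, so Co²⁺ is d⁷ (9 − 2 = 7).
High-spin d⁷ fills as t₂g⁵ eg² with CFSE 5(−0.4) + 2(+0.6) = -0.8Δ_oct = -98 kJ/mol.
Low-spin t₂g⁶ eg¹ gives -1.8Δ_oct = -221 kJ/mol, but forming 1 extra pair costs 1P = 302 kJ/mol, so E(LS) = -221 + 302 = 81 kJ/mol.
E(LS) − E(HS) = 81 − (-98) = 179 kJ/mol.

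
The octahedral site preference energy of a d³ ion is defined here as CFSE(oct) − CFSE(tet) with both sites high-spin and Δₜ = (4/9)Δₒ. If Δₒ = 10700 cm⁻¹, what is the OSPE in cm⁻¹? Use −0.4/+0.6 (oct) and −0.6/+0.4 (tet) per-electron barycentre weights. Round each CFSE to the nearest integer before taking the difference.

-9036

Octahedral high-spin t₂g³ eg⁰: CFSE = -1.2 × 10700 = -12840 cm⁻¹.
Tetrahedral e² t₂¹ gives -0.8Δₜ = -0.8 × (4/9) × 10700 = -3804 cm⁻¹.
OSPE = CFSE(oct) − CFSE(tet) = -12840 − (-3804) = -9036 cm⁻¹.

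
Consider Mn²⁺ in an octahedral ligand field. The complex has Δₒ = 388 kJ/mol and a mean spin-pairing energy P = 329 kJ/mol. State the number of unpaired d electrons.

Group 7 minus oxidation state +2 gives a d⁵ configuration for Mn²⁺.
Δₒ > P, so pairing is preferred: the ground state is low-spin.
Filling d⁵ accordingly: t2g^5 e_g^0.
Unpaired electrons: 1.

1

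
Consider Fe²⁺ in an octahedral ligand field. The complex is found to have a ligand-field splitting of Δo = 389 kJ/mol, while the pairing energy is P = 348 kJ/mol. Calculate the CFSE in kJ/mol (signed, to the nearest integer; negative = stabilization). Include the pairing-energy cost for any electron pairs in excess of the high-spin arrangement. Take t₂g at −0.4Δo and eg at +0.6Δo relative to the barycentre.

Fe is in group 8, so Fe²⁺ is d⁶ (8 − 2 = 6).
Since Δo = 389 kJ/mol > P = 348 kJ/mol, the complex adopts the low-spin configuration.
Configuration: t₂g⁶ eg⁰.
Orbital CFSE = -2.4Δo = -2.4 × 389 = -934 kJ/mol.
Excess pairs vs high-spin: 3 − 1 = 2; pairing cost = +696 kJ/mol.
Net CFSE = -934 + 696 = -238 kJ/mol.

-238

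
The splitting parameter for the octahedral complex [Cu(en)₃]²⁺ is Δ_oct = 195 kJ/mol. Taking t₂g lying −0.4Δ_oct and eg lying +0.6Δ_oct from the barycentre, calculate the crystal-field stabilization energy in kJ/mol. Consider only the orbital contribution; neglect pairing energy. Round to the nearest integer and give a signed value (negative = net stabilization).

-117

en is neutral, so the +2 overall charge sits on Cu: oxidation state +2.
Cu sits in group 11; removing 2 electrons leaves Cu²⁺ with 11 − 2 = 9 d electrons.
Configuration: t₂g⁶ eg³.
Orbital CFSE = 6(-0.4) + 3(0.6) = -0.6Δ_oct = -0.6 × 195 = -117 kJ/mol.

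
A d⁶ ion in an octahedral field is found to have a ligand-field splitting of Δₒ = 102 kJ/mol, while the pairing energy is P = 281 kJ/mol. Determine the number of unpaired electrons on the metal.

Here Δₒ < P (102 < 281), so the high-spin state is favoured.
Configuration: t2g^4 e_g^2.
Unpaired electrons: 4.

4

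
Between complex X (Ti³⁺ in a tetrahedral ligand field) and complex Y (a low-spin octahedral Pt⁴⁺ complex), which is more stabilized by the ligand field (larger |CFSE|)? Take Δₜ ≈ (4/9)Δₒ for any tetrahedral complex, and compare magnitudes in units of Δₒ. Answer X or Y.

Y

X: Ti is in group 4, so Ti³⁺ is d¹ (4 − 3 = 1); With tetrahedral geometry the complex is necessarily high-spin; e^1 t2^0, CFSE = -0.6Δₜ ≈ -0.27Δₒ.
Y: Group 10 minus oxidation state +4 gives a d⁶ configuration for Pt⁴⁺; t₂g⁶ eg⁰, CFSE = -2.4Δₒ.
So Y has the larger |CFSE|.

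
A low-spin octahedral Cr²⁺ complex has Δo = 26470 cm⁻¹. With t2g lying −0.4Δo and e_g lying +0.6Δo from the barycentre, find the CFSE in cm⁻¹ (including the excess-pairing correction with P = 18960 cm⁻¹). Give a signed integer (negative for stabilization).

Cr sits in group 6; removing 2 electrons leaves Cr²⁺ with 6 − 2 = 4 d electrons.
The d⁴ electrons fill as t2g^4 e_g^0.
CFSE(orbital) = 4×(-0.4Δo) + 0×(0.6Δo) = -1.6Δo; with Δo = 26470 cm⁻¹ that is -42352 cm⁻¹.
Relative to high-spin t2g^3 e_g^1 (0 paired), the low-spin configuration has 1 additional pair, contributing +1 × 18960 = +18960 cm⁻¹.
Net CFSE = -42352 + 18960 = -23392 cm⁻¹.

-23392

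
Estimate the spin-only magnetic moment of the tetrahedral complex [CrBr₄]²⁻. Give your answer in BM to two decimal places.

4.90 BM

Each Br⁻ contributes -1; 4 × (-1) = -4. With overall charge -2, Cr is in the +2 oxidation state.
Cr²⁺: group 6, so d-count = 6 − 2 = 4.
Tetrahedral fields are weak (Δₜ ≈ 4/9 Δₒ), so electrons fill high-spin.
Configuration: e^2 t2^2 → 4 unpaired electrons.
μ(spin-only) = √[4(4+2)] = √24 ≈ 4.90 BM.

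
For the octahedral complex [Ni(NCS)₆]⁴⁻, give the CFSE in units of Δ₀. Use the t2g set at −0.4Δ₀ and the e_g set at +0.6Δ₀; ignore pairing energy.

-1.2 Δ₀

Each NCS⁻ contributes -1; 6 × (-1) = -6. With overall charge -4, Ni is in the +2 oxidation state.
Ni is in group 10, so Ni²⁺ is d⁸ (10 − 2 = 8).
For octahedral d⁸ the high- and low-spin configurations coincide.
Configuration: t2g^6 e_g^2.
CFSE = 6(-0.4Δ₀) + 2(0.6Δ₀) = -2.4Δ₀ + 1.2Δ₀ = -1.2Δ₀.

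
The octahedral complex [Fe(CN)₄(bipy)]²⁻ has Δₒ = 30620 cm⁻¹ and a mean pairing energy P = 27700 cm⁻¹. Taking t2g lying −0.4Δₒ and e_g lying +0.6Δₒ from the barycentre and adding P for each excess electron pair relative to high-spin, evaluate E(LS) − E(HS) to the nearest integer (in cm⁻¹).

-5840

Ligand charges: 4×(-1) from CN⁻ and 1×(+0) from bipy sum to -4; with overall charge -2, Fe is +2.
Fe is in group 8, so Fe²⁺ is d⁶ (8 − 2 = 6).
In the high-spin limit (t2g^4 e_g^2) the orbital term is -0.4Δₒ = -12248 cm⁻¹, with no excess pairing.
Low-spin t2g^6 e_g^0 gives -2.4Δₒ = -73488 cm⁻¹, but forming 2 extra pairs costs 2P = 55400 cm⁻¹, so E(LS) = -73488 + 55400 = -18088 cm⁻¹.
The difference is -18088 − (-12248) = -5840 cm⁻¹, so low-spin lies lower.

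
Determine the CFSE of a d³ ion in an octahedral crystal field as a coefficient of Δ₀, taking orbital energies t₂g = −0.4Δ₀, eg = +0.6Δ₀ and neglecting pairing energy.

-1.2 Δ₀

Configuration: t₂g³ eg⁰.
CFSE = 3(-0.4Δ₀) + 0(0.6Δ₀) = -1.2Δ₀ + 0.0Δ₀ = -1.2Δ₀.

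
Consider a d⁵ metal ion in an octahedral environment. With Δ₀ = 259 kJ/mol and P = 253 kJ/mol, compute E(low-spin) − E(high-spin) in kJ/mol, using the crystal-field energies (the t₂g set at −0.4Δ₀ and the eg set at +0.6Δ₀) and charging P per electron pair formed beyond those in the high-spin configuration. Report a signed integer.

-12

High-spin: t₂g³ eg², CFSE = 0.0Δ₀ = 0 kJ/mol.
Low-spin t₂g⁵ eg⁰ gives -2.0Δ₀ = -518 kJ/mol, but forming 2 extra pairs costs 2P = 506 kJ/mol, so E(LS) = -518 + 506 = -12 kJ/mol.
The difference is -12 − (0) = -12 kJ/mol, so low-spin lies lower.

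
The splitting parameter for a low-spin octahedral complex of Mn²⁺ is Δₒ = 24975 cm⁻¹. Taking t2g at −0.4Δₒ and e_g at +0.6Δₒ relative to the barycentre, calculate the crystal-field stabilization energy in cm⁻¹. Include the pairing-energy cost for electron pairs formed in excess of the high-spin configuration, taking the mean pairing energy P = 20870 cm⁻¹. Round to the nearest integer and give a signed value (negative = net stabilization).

-8210

Mn sits in group 7; removing 2 electrons leaves Mn²⁺ with 7 − 2 = 5 d electrons.
Configuration: t2g^5 e_g^0.
The orbital stabilization is -2.0Δₒ = -2.0 × 24975 = -49950 cm⁻¹.
Pairing penalty: 2 pairs vs 0 in the high-spin reference → 2 extra × P = 41740 cm⁻¹.
Net CFSE = -49950 + 41740 = -8210 cm⁻¹.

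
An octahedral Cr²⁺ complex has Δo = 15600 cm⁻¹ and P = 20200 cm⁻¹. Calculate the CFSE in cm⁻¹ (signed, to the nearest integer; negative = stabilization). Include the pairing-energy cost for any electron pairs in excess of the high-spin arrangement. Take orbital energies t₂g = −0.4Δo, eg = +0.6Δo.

Group 6 minus oxidation state +2 gives a d⁴ configuration for Cr²⁺.
Here Δo < P (15600 < 20200), so the high-spin state is favoured.
Configuration: t₂g³ eg¹.
Orbital CFSE = -0.6Δo = -0.6 × 15600 = -9360 cm⁻¹.
High-spin has no excess pairs, so no pairing correction applies.

-9360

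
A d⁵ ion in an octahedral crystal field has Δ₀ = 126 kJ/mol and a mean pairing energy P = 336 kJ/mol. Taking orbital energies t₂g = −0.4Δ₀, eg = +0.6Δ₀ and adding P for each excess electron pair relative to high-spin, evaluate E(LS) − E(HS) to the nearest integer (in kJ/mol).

High-spin d⁵ fills as t₂g³ eg² with CFSE 3(−0.4) + 2(+0.6) = 0.0Δ₀ = 0 kJ/mol.
For low-spin the configuration is t₂g⁵ eg⁰: orbital energy -2.0 × 126 = -252 kJ/mol, and 2 additional pairs relative to high-spin add 672 kJ/mol, giving 420 kJ/mol.
The difference is 420 − (0) = 420 kJ/mol, so high-spin lies lower.

420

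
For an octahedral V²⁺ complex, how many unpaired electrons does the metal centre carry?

V sits in group 5; removing 2 electrons leaves V²⁺ with 5 − 2 = 3 d electrons.
Configuration: t2g^3 e_g^0, giving 3 unpaired electrons.

3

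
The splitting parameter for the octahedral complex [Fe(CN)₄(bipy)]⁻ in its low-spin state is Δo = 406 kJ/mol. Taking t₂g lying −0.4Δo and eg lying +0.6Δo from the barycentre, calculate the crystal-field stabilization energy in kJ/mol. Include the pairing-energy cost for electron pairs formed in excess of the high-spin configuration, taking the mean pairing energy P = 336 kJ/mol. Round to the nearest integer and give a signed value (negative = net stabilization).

Ligand charges: 4×(-1) from CN⁻ and 1×(+0) from bipy sum to -4; with overall charge -1, Fe is +3.
Fe is in group 8, so Fe³⁺ is d⁵ (8 − 3 = 5).
The d⁵ electrons fill as t₂g⁵ eg⁰.
The orbital stabilization is -2.0Δo = -2.0 × 406 = -812 kJ/mol.
Pairing penalty: 2 pairs vs 0 in the high-spin reference → 2 extra × P = 672 kJ/mol.
Combining: -812 + 672 = -140 kJ/mol.

-140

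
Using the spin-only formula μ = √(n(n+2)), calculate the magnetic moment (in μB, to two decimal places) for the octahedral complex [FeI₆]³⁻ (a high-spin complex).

Each I⁻ contributes -1; 6 × (-1) = -6. With overall charge -3, Fe is in the +3 oxidation state.
Fe is in group 8, so Fe³⁺ is d⁵ (8 − 3 = 5).
Configuration: t₂g³ eg² → 5 unpaired electrons.
μ(spin-only) = √[5(5+2)] = √35 ≈ 5.92 μB.

5.92 μB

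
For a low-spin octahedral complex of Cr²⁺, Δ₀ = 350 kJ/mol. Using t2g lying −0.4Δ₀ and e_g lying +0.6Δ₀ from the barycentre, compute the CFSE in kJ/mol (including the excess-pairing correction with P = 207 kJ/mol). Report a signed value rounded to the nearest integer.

Cr²⁺: group 6, so d-count = 6 − 2 = 4.
Configuration: t2g^4 e_g^0.
Orbital CFSE = 4(-0.4) + 0(0.6) = -1.6Δ₀ = -1.6 × 350 = -560 kJ/mol.
High-spin d⁴ would be t2g^3 e_g^1 with 0 pairs; low-spin has 1, so 1 excess pair costs +1P = +207 kJ/mol.
Overall CFSE = -560 + 207 = -353 kJ/mol.

-353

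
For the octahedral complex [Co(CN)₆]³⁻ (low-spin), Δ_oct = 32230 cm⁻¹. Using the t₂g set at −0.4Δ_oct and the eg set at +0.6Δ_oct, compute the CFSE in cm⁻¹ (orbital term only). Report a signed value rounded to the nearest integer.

Each CN⁻ contributes -1; 6 × (-1) = -6. With overall charge -3, Co is in the +3 oxidation state.
Group 9 minus oxidation state +3 gives a d⁶ configuration for Co³⁺.
Configuration: t₂g⁶ eg⁰.
Orbital CFSE = 6(-0.4) + 0(0.6) = -2.4Δ_oct = -2.4 × 32230 = -77352 cm⁻¹.

-77352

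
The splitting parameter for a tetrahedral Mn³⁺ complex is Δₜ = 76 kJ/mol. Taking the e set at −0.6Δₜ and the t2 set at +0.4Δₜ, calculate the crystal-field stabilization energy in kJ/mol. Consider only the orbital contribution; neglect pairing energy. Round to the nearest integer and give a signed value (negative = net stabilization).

-30

Mn is in group 7, so Mn³⁺ is d⁴ (7 − 3 = 4).
Tetrahedral fields are weak (Δₜ ≈ 4/9 Δₒ), so electrons fill high-spin.
The d⁴ electrons fill as e^2 t2^2.
The orbital stabilization is -0.4Δₜ = -0.4 × 76 = -30 kJ/mol.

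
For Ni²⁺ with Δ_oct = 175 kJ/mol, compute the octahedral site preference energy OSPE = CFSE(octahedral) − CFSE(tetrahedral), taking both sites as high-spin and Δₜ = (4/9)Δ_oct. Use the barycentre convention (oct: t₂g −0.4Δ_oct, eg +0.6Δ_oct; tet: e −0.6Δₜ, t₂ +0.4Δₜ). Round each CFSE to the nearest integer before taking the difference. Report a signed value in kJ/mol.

-148

Ni²⁺: group 10, so d-count = 10 − 2 = 8.
Octahedral (high-spin): t₂g⁶ eg², CFSE = 6(−0.4) + 2(+0.6) = -1.2Δ_oct = -1.2 × 175 = -210 kJ/mol.
Tetrahedral: e⁴ t₂⁴, CFSE = 4(−0.6) + 4(+0.4) = -0.8Δₜ = -0.8 × (4/9) × 175 = -62 kJ/mol.
OSPE = CFSE(oct) − CFSE(tet) = -210 − (-62) = -148 kJ/mol.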